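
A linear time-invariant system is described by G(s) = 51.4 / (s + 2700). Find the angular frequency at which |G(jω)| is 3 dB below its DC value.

For a single-pole low-pass, the −3 dB point is at the pole: ω = 2700 rad s⁻¹.

2700 rad s⁻¹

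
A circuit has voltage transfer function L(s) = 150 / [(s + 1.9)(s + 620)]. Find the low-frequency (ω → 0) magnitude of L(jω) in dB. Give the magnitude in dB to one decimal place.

L(0) = 150 / (1.9 × 620) = 0.12733
20 log₁₀(0.12733) = -17.90 dB

-17.9 dB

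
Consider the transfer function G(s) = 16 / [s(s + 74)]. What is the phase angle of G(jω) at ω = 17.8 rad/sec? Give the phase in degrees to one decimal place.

-103.5°

∠(j17.8 + 74) = arctan(17.8/74) = 13.53°
∠(j17.8) = 90.00°
∠G(j17.8) = − (13.53° + 90.00°) = -103.53°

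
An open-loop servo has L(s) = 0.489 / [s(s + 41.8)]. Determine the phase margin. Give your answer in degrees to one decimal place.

90.0°

Gain crossover: |L(jω)| = 1 at ω ≈ 0.0117 rad/sec.
∠L(j0.0117) = −90° − arctan(0.0117/41.8) ≈ -90.02°
PM = 180° + (-90.02°) = 89.98°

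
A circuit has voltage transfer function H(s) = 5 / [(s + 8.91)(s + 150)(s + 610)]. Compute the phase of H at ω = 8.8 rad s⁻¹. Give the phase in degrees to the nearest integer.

-49 deg

∠(j8.8 + 8.91) = arctan(8.8/8.91) = 44.64°
∠(j8.8 + 150) = arctan(8.8/150) = 3.36°
∠(j8.8 + 610) = arctan(8.8/610) = 0.83°
∠H(j8.8) = − (44.64° + 3.36° + 0.83°) = -48.83°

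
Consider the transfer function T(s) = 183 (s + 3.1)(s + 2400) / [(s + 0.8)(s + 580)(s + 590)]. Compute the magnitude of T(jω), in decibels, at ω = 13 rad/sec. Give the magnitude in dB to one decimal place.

2.4 dB

|j13 + 3.1| = √(13² + 3.1²) = 13.36
|j13 + 2400| = √(13² + 2400²) = 2400
|j13 + 0.8| = √(13² + 0.8²) = 13.02
|j13 + 580| = √(13² + 580²) = 580.1
|j13 + 590| = √(13² + 590²) = 590.1
|T(j13)| = 183 × 13.36 × 2400 / (13.02 × 580.1 × 590.1) = 1.3163
20 log₁₀(1.3163) = 2.39 dB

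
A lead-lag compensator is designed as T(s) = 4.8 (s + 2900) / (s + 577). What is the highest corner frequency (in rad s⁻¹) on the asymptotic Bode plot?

Break frequencies occur at each pole and zero magnitude: 577 rad s⁻¹, 2900 rad s⁻¹.
The highest is 2900 rad s⁻¹.

2900 rad s⁻¹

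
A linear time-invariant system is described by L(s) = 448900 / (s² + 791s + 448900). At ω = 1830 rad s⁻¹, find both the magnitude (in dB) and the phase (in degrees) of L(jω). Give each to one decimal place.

|(j1830)² + 791(j1830) + 448900| = |-2.9e+06 + j1.4475e+06| = 3.241e+06
|L(j1830)| = 448900 / 3.241e+06 = 0.1385
20 log₁₀(0.1385) = -17.17 dB
∠[(j1830)² + 791(j1830) + 448900] = ∠[-2.9e+06 + j1.4475e+06] = 153.47°
∠L(j1830) = −153.47° = -153.47°

|L| = -17.2 dB, ∠L = -153.5 deg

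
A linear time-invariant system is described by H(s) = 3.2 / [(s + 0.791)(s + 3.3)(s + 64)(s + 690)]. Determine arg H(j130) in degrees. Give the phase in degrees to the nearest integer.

-253°

∠(j130 + 0.791) = arctan(130/0.791) = 89.65°
∠(j130 + 3.3) = arctan(130/3.3) = 88.55°
∠(j130 + 64) = arctan(130/64) = 63.79°
∠(j130 + 690) = arctan(130/690) = 10.67°
∠H(j130) = − (89.65° + 88.55° + 63.79° + 10.67°) = -252.66°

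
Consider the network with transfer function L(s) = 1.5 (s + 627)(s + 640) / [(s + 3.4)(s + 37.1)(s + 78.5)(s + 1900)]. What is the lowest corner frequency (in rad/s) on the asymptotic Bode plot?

3.4 rad/s

Break frequencies occur at each pole and zero magnitude: 3.4 rad/s, 37.1 rad/s, 78.5 rad/s, 627 rad/s, 640 rad/s, 1900 rad/s.
The lowest is 3.4 rad/s.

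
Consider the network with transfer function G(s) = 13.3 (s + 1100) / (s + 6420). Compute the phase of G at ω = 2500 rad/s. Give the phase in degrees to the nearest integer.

45°

∠(j2500 + 1100) = arctan(2500/1100) = 66.25°
∠(j2500 + 6420) = arctan(2500/6420) = 21.28°
∠G(j2500) = 66.25° − 21.28° = 44.97°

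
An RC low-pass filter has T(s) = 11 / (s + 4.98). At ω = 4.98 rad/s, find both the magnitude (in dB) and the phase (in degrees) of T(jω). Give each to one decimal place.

|T| = 3.9 dB, ∠T = -45.0°

|j4.98 + 4.98| = √(4.98² + 4.98²) = 7.043
|T(j4.98)| = 11 / 7.043 = 1.5619
20 log₁₀(1.5619) = 3.87 dB
∠(j4.98 + 4.98) = arctan(4.98/4.98) = 45.00°
∠T(j4.98) = −45.00° = -45.00°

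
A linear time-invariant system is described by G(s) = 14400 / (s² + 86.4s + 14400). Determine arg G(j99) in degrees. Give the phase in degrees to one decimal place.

∠[(j99)² + 86.4(j99) + 14400] = ∠[4599 + j8553.6] = 61.73°
∠G(j99) = −61.73° = -61.73°

-61.7°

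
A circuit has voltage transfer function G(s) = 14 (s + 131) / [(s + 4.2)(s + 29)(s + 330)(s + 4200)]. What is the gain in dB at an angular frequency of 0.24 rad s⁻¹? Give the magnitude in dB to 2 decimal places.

|j0.24 + 131| = √(0.24² + 131²) = 131
|j0.24 + 4.2| = √(0.24² + 4.2²) = 4.207
|j0.24 + 29| = √(0.24² + 29²) = 29
|j0.24 + 330| = √(0.24² + 330²) = 330
|j0.24 + 4200| = √(0.24² + 4200²) = 4200
|G(j0.24)| = 14 × 131 / (4.207 × 29 × 330 × 4200) = 1.0846e-05
20 log₁₀(1.0846e-05) = -99.295 dB

-99.29 dB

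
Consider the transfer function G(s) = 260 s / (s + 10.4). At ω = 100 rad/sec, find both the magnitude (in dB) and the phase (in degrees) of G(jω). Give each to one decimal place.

|j100| = 100
|j100 + 10.4| = √(100² + 10.4²) = 100.5
|G(j100)| = 260 × 100 / 100.5 = 258.61
20 log₁₀(258.61) = 48.25 dB
∠(j100) = 90.00°
∠(j100 + 10.4) = arctan(100/10.4) = 84.06°
∠G(j100) = 90.00° − 84.06° = 5.94°

|G| = 48.3 dB, ∠G = 5.9°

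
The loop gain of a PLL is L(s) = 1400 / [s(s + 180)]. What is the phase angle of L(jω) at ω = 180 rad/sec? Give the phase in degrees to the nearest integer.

∠(j180 + 180) = arctan(180/180) = 45.00°
∠(j180) = 90.00°
∠L(j180) = − (45.00° + 90.00°) = -135.00°

-135°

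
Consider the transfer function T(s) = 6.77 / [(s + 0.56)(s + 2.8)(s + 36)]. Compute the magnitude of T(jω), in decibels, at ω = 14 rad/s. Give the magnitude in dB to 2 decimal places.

|j14 + 0.56| = √(14² + 0.56²) = 14.01
|j14 + 2.8| = √(14² + 2.8²) = 14.28
|j14 + 36| = √(14² + 36²) = 38.63
|T(j14)| = 6.77 / (14.01 × 14.28 × 38.63) = 0.00087616
20 log₁₀(0.00087616) = -61.148 dB

-61.15 dB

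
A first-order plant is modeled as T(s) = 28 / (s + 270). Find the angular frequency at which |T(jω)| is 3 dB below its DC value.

270 rad/sec

For a single-pole low-pass, the −3 dB point is at the pole: ω = 270 rad/sec.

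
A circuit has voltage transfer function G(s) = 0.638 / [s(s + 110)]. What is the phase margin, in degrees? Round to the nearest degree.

Gain crossover: |G(jω)| = 1 at ω ≈ 0.0058 rad/s.
∠G(j0.0058) = −90° − arctan(0.0058/110) ≈ -90.00°
PM = 180° + (-90.00°) = 90.00°

90°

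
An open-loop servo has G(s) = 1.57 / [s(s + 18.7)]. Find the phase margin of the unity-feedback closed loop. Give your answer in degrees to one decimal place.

Gain crossover: |G(jω)| = 1 at ω ≈ 0.084 rad/s.
∠G(j0.084) = −90° − arctan(0.084/18.7) ≈ -90.26°
PM = 180° + (-90.26°) = 89.74°

89.7°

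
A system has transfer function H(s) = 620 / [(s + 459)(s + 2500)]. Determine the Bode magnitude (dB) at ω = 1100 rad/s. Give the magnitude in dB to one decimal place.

|j1100 + 459| = √(1100² + 459²) = 1192
|j1100 + 2500| = √(1100² + 2500²) = 2731
|H(j1100)| = 620 / (1192 × 2731) = 0.00019045
20 log₁₀(0.00019045) = -74.40 dB

-74.4 dB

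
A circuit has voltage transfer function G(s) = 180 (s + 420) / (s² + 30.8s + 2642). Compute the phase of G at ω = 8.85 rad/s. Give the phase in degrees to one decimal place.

-4.9°

∠(j8.85 + 420) = arctan(8.85/420) = 1.21°
∠[(j8.85)² + 30.8(j8.85) + 2642] = ∠[2563.7 + j272.58] = 6.07°
∠G(j8.85) = 1.21° − 6.07° = -4.86°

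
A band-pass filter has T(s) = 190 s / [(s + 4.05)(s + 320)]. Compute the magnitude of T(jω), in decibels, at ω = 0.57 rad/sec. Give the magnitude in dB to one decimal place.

|j0.57| = 0.57
|j0.57 + 4.05| = √(0.57² + 4.05²) = 4.09
|j0.57 + 320| = √(0.57² + 320²) = 320
|T(j0.57)| = 190 × 0.57 / (4.09 × 320) = 0.082749
20 log₁₀(0.082749) = -21.64 dB

-21.6 dB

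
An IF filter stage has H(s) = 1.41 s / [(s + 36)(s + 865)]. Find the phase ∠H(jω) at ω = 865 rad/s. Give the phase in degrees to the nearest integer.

-43 deg

∠(j865) = 90.00°
∠(j865 + 36) = arctan(865/36) = 87.62°
∠(j865 + 865) = arctan(865/865) = 45.00°
∠H(j865) = 90.00° − (87.62° + 45.00°) = -42.62°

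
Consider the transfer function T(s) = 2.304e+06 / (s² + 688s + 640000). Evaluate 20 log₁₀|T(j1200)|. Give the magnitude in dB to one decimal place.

|(j1200)² + 688(j1200) + 640000| = |-8e+05 + j8.256e+05| = 1.15e+06
|T(j1200)| = 2.304e+06 / 1.15e+06 = 2.0041
20 log₁₀(2.0041) = 6.04 dB

6.0 dB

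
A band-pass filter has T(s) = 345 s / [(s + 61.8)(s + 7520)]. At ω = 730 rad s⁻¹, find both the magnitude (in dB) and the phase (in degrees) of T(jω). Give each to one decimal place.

|j730| = 730
|j730 + 61.8| = √(730² + 61.8²) = 732.6
|j730 + 7520| = √(730² + 7520²) = 7555
|T(j730)| = 345 × 730 / (732.6 × 7555) = 0.0455
20 log₁₀(0.0455) = -26.84 dB
∠(j730) = 90.00°
∠(j730 + 61.8) = arctan(730/61.8) = 85.16°
∠(j730 + 7520) = arctan(730/7520) = 5.54°
∠T(j730) = 90.00° − (85.16° + 5.54°) = -0.71°

|T| = -26.8 dB, ∠T = -0.7°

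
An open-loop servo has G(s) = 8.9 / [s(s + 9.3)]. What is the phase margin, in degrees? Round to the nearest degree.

84°

Gain crossover: |G(jω)| = 1 at ω ≈ 0.952 rad/s.
∠G(j0.952) = −90° − arctan(0.952/9.3) ≈ -95.84°
PM = 180° + (-95.84°) = 84.16°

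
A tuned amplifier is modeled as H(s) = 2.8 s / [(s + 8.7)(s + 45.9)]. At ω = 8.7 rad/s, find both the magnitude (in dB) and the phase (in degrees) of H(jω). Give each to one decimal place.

|H| = -27.5 dB, ∠H = 34.3°

|j8.7| = 8.7
|j8.7 + 8.7| = √(8.7² + 8.7²) = 12.3
|j8.7 + 45.9| = √(8.7² + 45.9²) = 46.72
|H(j8.7)| = 2.8 × 8.7 / (12.3 × 46.72) = 0.04238
20 log₁₀(0.04238) = -27.46 dB
∠(j8.7) = 90.00°
∠(j8.7 + 8.7) = arctan(8.7/8.7) = 45.00°
∠(j8.7 + 45.9) = arctan(8.7/45.9) = 10.73°
∠H(j8.7) = 90.00° − (45.00° + 10.73°) = 34.27°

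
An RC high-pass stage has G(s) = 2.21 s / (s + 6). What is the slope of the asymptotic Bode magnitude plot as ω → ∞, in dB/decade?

With 1 zero and 1 pole, the high-frequency asymptotic slope is 20 × (1 − 1) = 0 dB/decade.

0 dB/decade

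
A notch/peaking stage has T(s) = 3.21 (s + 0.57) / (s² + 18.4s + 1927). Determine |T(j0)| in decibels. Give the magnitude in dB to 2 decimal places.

-60.45 dB

T(0) = 3.21 × 0.57 / 1927 = 0.00094951
20 log₁₀(0.00094951) = -60.450 dB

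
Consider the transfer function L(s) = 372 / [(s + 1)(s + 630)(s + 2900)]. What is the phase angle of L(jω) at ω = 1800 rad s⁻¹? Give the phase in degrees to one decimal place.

∠(j1800 + 1) = arctan(1800/1) = 89.97°
∠(j1800 + 630) = arctan(1800/630) = 70.71°
∠(j1800 + 2900) = arctan(1800/2900) = 31.83°
∠L(j1800) = − (89.97° + 70.71° + 31.83°) = -192.51°

-192.5°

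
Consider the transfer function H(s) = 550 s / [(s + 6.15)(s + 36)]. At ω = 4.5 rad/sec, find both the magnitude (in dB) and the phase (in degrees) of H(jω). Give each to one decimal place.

|H| = 19.0 dB, ∠H = 46.7°

|j4.5| = 4.5
|j4.5 + 6.15| = √(4.5² + 6.15²) = 7.621
|j4.5 + 36| = √(4.5² + 36²) = 36.28
|H(j4.5)| = 550 × 4.5 / (7.621 × 36.28) = 8.952
20 log₁₀(8.952) = 19.04 dB
∠(j4.5) = 90.00°
∠(j4.5 + 6.15) = arctan(4.5/6.15) = 36.19°
∠(j4.5 + 36) = arctan(4.5/36) = 7.13°
∠H(j4.5) = 90.00° − (36.19° + 7.13°) = 46.68°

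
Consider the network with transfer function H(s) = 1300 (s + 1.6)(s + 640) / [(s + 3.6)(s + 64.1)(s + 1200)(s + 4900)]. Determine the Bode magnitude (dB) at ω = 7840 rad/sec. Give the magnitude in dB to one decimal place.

-95.0 dB

|j7840 + 1.6| = √(7840² + 1.6²) = 7840
|j7840 + 640| = √(7840² + 640²) = 7866
|j7840 + 3.6| = √(7840² + 3.6²) = 7840
|j7840 + 64.1| = √(7840² + 64.1²) = 7840
|j7840 + 1200| = √(7840² + 1200²) = 7931
|j7840 + 4900| = √(7840² + 4900²) = 9245
|H(j7840)| = 1300 × 7840 × 7866 / (7840 × 7840 × 7931 × 9245) = 1.7787e-05
20 log₁₀(1.7787e-05) = -95.00 dB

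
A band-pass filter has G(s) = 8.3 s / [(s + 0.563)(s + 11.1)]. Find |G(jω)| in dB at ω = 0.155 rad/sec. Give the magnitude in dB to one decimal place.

-14.0 dB

|j0.155| = 0.155
|j0.155 + 0.563| = √(0.155² + 0.563²) = 0.5839
|j0.155 + 11.1| = √(0.155² + 11.1²) = 11.1
|G(j0.155)| = 8.3 × 0.155 / (0.5839 × 11.1) = 0.19846
20 log₁₀(0.19846) = -14.05 dB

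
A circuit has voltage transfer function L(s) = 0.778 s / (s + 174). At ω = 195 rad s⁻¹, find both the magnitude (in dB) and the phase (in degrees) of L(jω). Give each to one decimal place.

|j195| = 195
|j195 + 174| = √(195² + 174²) = 261.3
|L(j195)| = 0.778 × 195 / 261.3 = 0.5805
20 log₁₀(0.5805) = -4.72 dB
∠(j195) = 90.00°
∠(j195 + 174) = arctan(195/174) = 48.26°
∠L(j195) = 90.00° − 48.26° = 41.74°

|L| = -4.7 dB, ∠L = 41.7°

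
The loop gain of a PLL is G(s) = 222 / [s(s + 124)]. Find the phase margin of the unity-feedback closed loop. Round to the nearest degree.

Gain crossover: |G(jω)| = 1 at ω ≈ 1.79 rad/sec.
∠G(j1.79) = −90° − arctan(1.79/124) ≈ -90.83°
PM = 180° + (-90.83°) = 89.17°

89°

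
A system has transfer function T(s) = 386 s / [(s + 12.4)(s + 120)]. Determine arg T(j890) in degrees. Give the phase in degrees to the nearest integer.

∠(j890) = 90.00°
∠(j890 + 12.4) = arctan(890/12.4) = 89.20°
∠(j890 + 120) = arctan(890/120) = 82.32°
∠T(j890) = 90.00° − (89.20° + 82.32°) = -81.52°

-82°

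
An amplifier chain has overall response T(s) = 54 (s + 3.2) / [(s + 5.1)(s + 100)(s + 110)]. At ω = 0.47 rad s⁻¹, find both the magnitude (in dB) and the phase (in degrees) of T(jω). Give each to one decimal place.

|j0.47 + 3.2| = √(0.47² + 3.2²) = 3.234
|j0.47 + 5.1| = √(0.47² + 5.1²) = 5.122
|j0.47 + 100| = √(0.47² + 100²) = 100
|j0.47 + 110| = √(0.47² + 110²) = 110
|T(j0.47)| = 54 × 3.234 / (5.122 × 100 × 110) = 0.0031001
20 log₁₀(0.0031001) = -50.17 dB
∠(j0.47 + 3.2) = arctan(0.47/3.2) = 8.36°
∠(j0.47 + 5.1) = arctan(0.47/5.1) = 5.27°
∠(j0.47 + 100) = arctan(0.47/100) = 0.27°
∠(j0.47 + 110) = arctan(0.47/110) = 0.24°
∠T(j0.47) = 8.36° − (5.27° + 0.27° + 0.24°) = 2.58°

|T| = -50.2 dB, ∠T = 2.6°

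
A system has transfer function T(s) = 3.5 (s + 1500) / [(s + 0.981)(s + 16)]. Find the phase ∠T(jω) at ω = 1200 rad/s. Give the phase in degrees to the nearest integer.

∠(j1200 + 1500) = arctan(1200/1500) = 38.66°
∠(j1200 + 0.981) = arctan(1200/0.981) = 89.95°
∠(j1200 + 16) = arctan(1200/16) = 89.24°
∠T(j1200) = 38.66° − (89.95° + 89.24°) = -140.53°

-141°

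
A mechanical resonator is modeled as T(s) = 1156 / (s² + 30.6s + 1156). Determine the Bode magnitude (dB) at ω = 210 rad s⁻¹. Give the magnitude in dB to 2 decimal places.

|(j210)² + 30.6(j210) + 1156| = |-42944 + j6426| = 4.342e+04
|T(j210)| = 1156 / 4.342e+04 = 0.026622
20 log₁₀(0.026622) = -31.495 dB

-31.50 dB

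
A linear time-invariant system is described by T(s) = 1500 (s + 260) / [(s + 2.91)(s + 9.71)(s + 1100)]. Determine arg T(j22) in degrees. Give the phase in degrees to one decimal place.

-145.0°

∠(j22 + 260) = arctan(22/260) = 4.84°
∠(j22 + 2.91) = arctan(22/2.91) = 82.47°
∠(j22 + 9.71) = arctan(22/9.71) = 66.19°
∠(j22 + 1100) = arctan(22/1100) = 1.15°
∠T(j22) = 4.84° − (82.47° + 66.19° + 1.15°) = -144.96°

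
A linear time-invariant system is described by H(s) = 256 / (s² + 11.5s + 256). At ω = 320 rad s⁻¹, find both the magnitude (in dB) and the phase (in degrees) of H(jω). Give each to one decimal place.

|(j320)² + 11.5(j320) + 256| = |-1.0214e+05 + j3680| = 1.022e+05
|H(j320)| = 256 / 1.022e+05 = 0.0025046
20 log₁₀(0.0025046) = -52.03 dB
∠[(j320)² + 11.5(j320) + 256] = ∠[-1.0214e+05 + j3680] = 177.94°
∠H(j320) = −177.94° = -177.94°

|H| = -52.0 dB, ∠H = -177.9°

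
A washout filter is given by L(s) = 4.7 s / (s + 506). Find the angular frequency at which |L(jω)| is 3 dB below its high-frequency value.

506 rad/s

For a single-pole high-pass, the −3 dB point is at the pole: ω = 506 rad/s.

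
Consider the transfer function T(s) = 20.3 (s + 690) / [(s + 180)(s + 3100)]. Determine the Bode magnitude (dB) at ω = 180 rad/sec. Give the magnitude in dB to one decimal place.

-34.7 dB

|j180 + 690| = √(180² + 690²) = 713.1
|j180 + 180| = √(180² + 180²) = 254.6
|j180 + 3100| = √(180² + 3100²) = 3105
|T(j180)| = 20.3 × 713.1 / (254.6 × 3105) = 0.018313
20 log₁₀(0.018313) = -34.74 dB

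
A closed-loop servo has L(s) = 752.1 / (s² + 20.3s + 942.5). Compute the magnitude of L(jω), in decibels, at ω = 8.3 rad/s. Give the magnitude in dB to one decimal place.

-1.5 dB

|(j8.3)² + 20.3(j8.3) + 942.5| = |873.61 + j168.49| = 889.7
|L(j8.3)| = 752.1 / 889.7 = 0.84533
20 log₁₀(0.84533) = -1.46 dB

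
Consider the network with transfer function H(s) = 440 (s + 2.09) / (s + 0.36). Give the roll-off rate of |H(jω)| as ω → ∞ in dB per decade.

With 1 zero and 1 pole, the high-frequency asymptotic slope is 20 × (1 − 1) = 0 dB/decade.

0 dB/decade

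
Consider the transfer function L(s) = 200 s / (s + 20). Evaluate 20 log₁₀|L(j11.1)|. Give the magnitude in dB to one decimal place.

39.7 dB

|j11.1| = 11.1
|j11.1 + 20| = √(11.1² + 20²) = 22.87
|L(j11.1)| = 200 × 11.1 / 22.87 = 97.054
20 log₁₀(97.054) = 39.74 dB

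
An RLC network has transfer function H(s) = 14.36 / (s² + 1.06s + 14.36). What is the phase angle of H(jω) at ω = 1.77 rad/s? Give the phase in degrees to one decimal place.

∠[(j1.77)² + 1.06(j1.77) + 14.36] = ∠[11.227 + j1.8762] = 9.49°
∠H(j1.77) = −9.49° = -9.49°

-9.5 deg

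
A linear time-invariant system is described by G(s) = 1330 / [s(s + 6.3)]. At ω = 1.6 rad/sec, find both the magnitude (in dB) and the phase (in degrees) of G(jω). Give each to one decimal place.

|G| = 42.1 dB, ∠G = -104.3°

|j1.6 + 6.3| = √(1.6² + 6.3²) = 6.5
|j1.6| = 1.6
|G(j1.6)| = 1330 / (6.5 × 1.6) = 127.88
20 log₁₀(127.88) = 42.14 dB
∠(j1.6 + 6.3) = arctan(1.6/6.3) = 14.25°
∠(j1.6) = 90.00°
∠G(j1.6) = − (14.25° + 90.00°) = -104.25°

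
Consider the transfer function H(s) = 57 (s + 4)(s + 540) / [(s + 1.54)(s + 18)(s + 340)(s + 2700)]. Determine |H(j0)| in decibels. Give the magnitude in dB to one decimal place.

-46.3 dB

H(0) = 57 × 4 × 540 / (1.54 × 18 × 340 × 2700) = 0.0048383
20 log₁₀(0.0048383) = -46.31 dB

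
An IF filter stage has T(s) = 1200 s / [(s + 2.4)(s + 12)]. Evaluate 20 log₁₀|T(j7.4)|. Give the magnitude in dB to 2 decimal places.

|j7.4| = 7.4
|j7.4 + 2.4| = √(7.4² + 2.4²) = 7.779
|j7.4 + 12| = √(7.4² + 12²) = 14.1
|T(j7.4)| = 1200 × 7.4 / (7.779 × 14.1) = 80.965
20 log₁₀(80.965) = 38.166 dB

38.17 dB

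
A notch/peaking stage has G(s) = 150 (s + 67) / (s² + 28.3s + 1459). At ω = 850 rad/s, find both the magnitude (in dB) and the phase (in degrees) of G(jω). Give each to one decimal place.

|G| = -15.0 dB, ∠G = -92.6°

|j850 + 67| = √(850² + 67²) = 852.6
|(j850)² + 28.3(j850) + 1459| = |-7.2104e+05 + j24055| = 7.214e+05
|G(j850)| = 150 × 852.6 / 7.214e+05 = 0.17728
20 log₁₀(0.17728) = -15.03 dB
∠(j850 + 67) = arctan(850/67) = 85.49°
∠[(j850)² + 28.3(j850) + 1459] = ∠[-7.2104e+05 + j24055] = 178.09°
∠G(j850) = 85.49° − 178.09° = -92.60°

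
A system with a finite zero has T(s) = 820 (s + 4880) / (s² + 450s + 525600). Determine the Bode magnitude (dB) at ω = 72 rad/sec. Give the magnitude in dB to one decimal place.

17.7 dB

|j72 + 4880| = √(72² + 4880²) = 4881
|(j72)² + 450(j72) + 525600| = |5.2042e+05 + j32400| = 5.214e+05
|T(j72)| = 820 × 4881 / 5.214e+05 = 7.6752
20 log₁₀(7.6752) = 17.70 dB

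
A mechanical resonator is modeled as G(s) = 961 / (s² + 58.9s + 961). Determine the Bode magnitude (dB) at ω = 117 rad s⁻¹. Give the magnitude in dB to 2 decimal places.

|(j117)² + 58.9(j117) + 961| = |-12728 + j6891.3| = 1.447e+04
|G(j117)| = 961 / 1.447e+04 = 0.066396
20 log₁₀(0.066396) = -23.557 dB

-23.56 dB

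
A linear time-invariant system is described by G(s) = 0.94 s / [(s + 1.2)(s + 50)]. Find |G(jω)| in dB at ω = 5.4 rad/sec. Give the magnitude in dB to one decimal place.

-34.8 dB

|j5.4| = 5.4
|j5.4 + 1.2| = √(5.4² + 1.2²) = 5.532
|j5.4 + 50| = √(5.4² + 50²) = 50.29
|G(j5.4)| = 0.94 × 5.4 / (5.532 × 50.29) = 0.018246
20 log₁₀(0.018246) = -34.78 dB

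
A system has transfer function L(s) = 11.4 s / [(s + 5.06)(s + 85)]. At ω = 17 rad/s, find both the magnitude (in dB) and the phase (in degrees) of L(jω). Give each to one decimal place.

|j17| = 17
|j17 + 5.06| = √(17² + 5.06²) = 17.74
|j17 + 85| = √(17² + 85²) = 86.68
|L(j17)| = 11.4 × 17 / (17.74 × 86.68) = 0.12605
20 log₁₀(0.12605) = -17.99 dB
∠(j17) = 90.00°
∠(j17 + 5.06) = arctan(17/5.06) = 73.42°
∠(j17 + 85) = arctan(17/85) = 11.31°
∠L(j17) = 90.00° − (73.42° + 11.31°) = 5.27°

|L| = -18.0 dB, ∠L = 5.3°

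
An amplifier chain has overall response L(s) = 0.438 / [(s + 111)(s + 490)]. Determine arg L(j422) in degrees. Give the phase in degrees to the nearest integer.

-116°

∠(j422 + 111) = arctan(422/111) = 75.26°
∠(j422 + 490) = arctan(422/490) = 40.74°
∠L(j422) = − (75.26° + 40.74°) = -116.00°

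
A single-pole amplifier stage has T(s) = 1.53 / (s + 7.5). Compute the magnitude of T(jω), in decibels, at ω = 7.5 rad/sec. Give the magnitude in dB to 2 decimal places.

-16.82 dB

|j7.5 + 7.5| = √(7.5² + 7.5²) = 10.61
|T(j7.5)| = 1.53 / 10.61 = 0.14425
20 log₁₀(0.14425) = -16.818 dB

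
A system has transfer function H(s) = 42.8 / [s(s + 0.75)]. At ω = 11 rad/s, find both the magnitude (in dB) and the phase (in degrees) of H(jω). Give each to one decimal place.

|j11 + 0.75| = √(11² + 0.75²) = 11.03
|j11| = 11
|H(j11)| = 42.8 / (11.03 × 11) = 0.3529
20 log₁₀(0.3529) = -9.05 dB
∠(j11 + 0.75) = arctan(11/0.75) = 86.10°
∠(j11) = 90.00°
∠H(j11) = − (86.10° + 90.00°) = -176.10°

|H| = -9.0 dB, ∠H = -176.1°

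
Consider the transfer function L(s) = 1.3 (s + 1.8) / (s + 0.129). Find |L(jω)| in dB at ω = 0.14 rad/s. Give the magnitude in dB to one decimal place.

21.8 dB

|j0.14 + 1.8| = √(0.14² + 1.8²) = 1.805
|j0.14 + 0.129| = √(0.14² + 0.129²) = 0.1904
|L(j0.14)| = 1.3 × 1.805 / 0.1904 = 12.329
20 log₁₀(12.329) = 21.82 dB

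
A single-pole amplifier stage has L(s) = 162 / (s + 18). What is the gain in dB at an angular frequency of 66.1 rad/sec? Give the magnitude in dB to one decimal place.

|j66.1 + 18| = √(66.1² + 18²) = 68.51
|L(j66.1)| = 162 / 68.51 = 2.3647
20 log₁₀(2.3647) = 7.48 dB

7.5 dB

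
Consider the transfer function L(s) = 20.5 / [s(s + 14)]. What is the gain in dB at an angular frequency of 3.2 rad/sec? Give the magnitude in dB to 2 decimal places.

|j3.2 + 14| = √(3.2² + 14²) = 14.36
|j3.2| = 3.2
|L(j3.2)| = 20.5 / (14.36 × 3.2) = 0.44608
20 log₁₀(0.44608) = -7.012 dB

-7.01 dB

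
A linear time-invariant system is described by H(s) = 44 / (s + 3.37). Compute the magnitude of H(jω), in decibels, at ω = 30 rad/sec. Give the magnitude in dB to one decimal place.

3.3 dB

|j30 + 3.37| = √(30² + 3.37²) = 30.19
|H(j30)| = 44 / 30.19 = 1.4575
20 log₁₀(1.4575) = 3.27 dB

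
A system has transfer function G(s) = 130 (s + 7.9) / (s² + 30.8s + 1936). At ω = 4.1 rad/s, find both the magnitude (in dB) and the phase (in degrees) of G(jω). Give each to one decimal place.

|j4.1 + 7.9| = √(4.1² + 7.9²) = 8.901
|(j4.1)² + 30.8(j4.1) + 1936| = |1919.2 + j126.28| = 1923
|G(j4.1)| = 130 × 8.901 / 1923 = 0.6016
20 log₁₀(0.6016) = -4.41 dB
∠(j4.1 + 7.9) = arctan(4.1/7.9) = 27.43°
∠[(j4.1)² + 30.8(j4.1) + 1936] = ∠[1919.2 + j126.28] = 3.76°
∠G(j4.1) = 27.43° − 3.76° = 23.66°

|G| = -4.4 dB, ∠G = 23.7°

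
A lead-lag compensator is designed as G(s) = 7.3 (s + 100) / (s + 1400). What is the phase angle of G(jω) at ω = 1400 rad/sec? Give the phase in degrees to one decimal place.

40.9°

∠(j1400 + 100) = arctan(1400/100) = 85.91°
∠(j1400 + 1400) = arctan(1400/1400) = 45.00°
∠G(j1400) = 85.91° − 45.00° = 40.91°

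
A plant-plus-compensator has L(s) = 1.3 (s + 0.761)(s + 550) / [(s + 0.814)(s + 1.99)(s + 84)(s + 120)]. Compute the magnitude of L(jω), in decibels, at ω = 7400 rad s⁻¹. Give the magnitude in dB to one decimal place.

|j7400 + 0.761| = √(7400² + 0.761²) = 7400
|j7400 + 550| = √(7400² + 550²) = 7420
|j7400 + 0.814| = √(7400² + 0.814²) = 7400
|j7400 + 1.99| = √(7400² + 1.99²) = 7400
|j7400 + 84| = √(7400² + 84²) = 7400
|j7400 + 120| = √(7400² + 120²) = 7401
|L(j7400)| = 1.3 × 7400 × 7420 / (7400 × 7400 × 7400 × 7401) = 2.3801e-08
20 log₁₀(2.3801e-08) = -152.47 dB

-152.5 dB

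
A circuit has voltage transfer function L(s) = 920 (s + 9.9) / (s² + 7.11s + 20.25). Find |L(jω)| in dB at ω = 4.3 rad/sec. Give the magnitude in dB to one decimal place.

|j4.3 + 9.9| = √(4.3² + 9.9²) = 10.79
|(j4.3)² + 7.11(j4.3) + 20.25| = |1.76 + j30.573| = 30.62
|L(j4.3)| = 920 × 10.79 / 30.62 = 324.26
20 log₁₀(324.26) = 50.22 dB

50.2 dB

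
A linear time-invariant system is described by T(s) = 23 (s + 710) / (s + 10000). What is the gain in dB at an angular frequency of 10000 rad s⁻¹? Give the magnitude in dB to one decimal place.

24.2 dB

|j10000 + 710| = √(10000² + 710²) = 1.003e+04
|j10000 + 10000| = √(10000² + 10000²) = 1.414e+04
|T(j10000)| = 23 × 1.003e+04 / 1.414e+04 = 16.304
20 log₁₀(16.304) = 24.25 dB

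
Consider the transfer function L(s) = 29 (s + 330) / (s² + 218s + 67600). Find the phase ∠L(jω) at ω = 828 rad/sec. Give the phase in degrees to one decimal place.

∠(j828 + 330) = arctan(828/330) = 68.27°
∠[(j828)² + 218(j828) + 67600] = ∠[-6.1798e+05 + j1.805e+05] = 163.72°
∠L(j828) = 68.27° − 163.72° = -95.45°

-95.4°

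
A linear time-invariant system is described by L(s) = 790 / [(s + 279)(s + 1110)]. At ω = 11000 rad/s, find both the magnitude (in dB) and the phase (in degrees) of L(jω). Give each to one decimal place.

|j11000 + 279| = √(11000² + 279²) = 1.1e+04
|j11000 + 1110| = √(11000² + 1110²) = 1.106e+04
|L(j11000)| = 790 / (1.1e+04 × 1.106e+04) = 6.4938e-06
20 log₁₀(6.4938e-06) = -103.75 dB
∠(j11000 + 279) = arctan(11000/279) = 88.55°
∠(j11000 + 1110) = arctan(11000/1110) = 84.24°
∠L(j11000) = − (88.55° + 84.24°) = -172.78°

|L| = -103.7 dB, ∠L = -172.8°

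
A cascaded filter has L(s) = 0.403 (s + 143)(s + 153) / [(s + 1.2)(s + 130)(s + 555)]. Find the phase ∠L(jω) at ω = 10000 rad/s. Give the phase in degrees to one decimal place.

-87.8 deg

∠(j10000 + 143) = arctan(10000/143) = 89.18°
∠(j10000 + 153) = arctan(10000/153) = 89.12°
∠(j10000 + 1.2) = arctan(10000/1.2) = 89.99°
∠(j10000 + 130) = arctan(10000/130) = 89.26°
∠(j10000 + 555) = arctan(10000/555) = 86.82°
∠L(j10000) = 89.18° + 89.12° − (89.99° + 89.26° + 86.82°) = -87.77°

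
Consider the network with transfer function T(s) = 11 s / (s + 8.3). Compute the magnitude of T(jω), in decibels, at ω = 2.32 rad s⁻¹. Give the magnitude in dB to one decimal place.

|j2.32| = 2.32
|j2.32 + 8.3| = √(2.32² + 8.3²) = 8.618
|T(j2.32)| = 11 × 2.32 / 8.618 = 2.9612
20 log₁₀(2.9612) = 9.43 dB

9.4 dB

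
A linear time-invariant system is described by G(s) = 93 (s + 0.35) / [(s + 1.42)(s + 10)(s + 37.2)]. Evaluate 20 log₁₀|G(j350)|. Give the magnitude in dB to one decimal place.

-62.4 dB

|j350 + 0.35| = √(350² + 0.35²) = 350
|j350 + 1.42| = √(350² + 1.42²) = 350
|j350 + 10| = √(350² + 10²) = 350.1
|j350 + 37.2| = √(350² + 37.2²) = 352
|G(j350)| = 93 × 350 / (350 × 350.1 × 352) = 0.00075462
20 log₁₀(0.00075462) = -62.45 dB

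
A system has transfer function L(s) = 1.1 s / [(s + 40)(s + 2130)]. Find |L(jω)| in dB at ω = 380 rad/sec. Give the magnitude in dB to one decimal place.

|j380| = 380
|j380 + 40| = √(380² + 40²) = 382.1
|j380 + 2130| = √(380² + 2130²) = 2164
|L(j380)| = 1.1 × 380 / (382.1 × 2164) = 0.00050561
20 log₁₀(0.00050561) = -65.92 dB

-65.9 dB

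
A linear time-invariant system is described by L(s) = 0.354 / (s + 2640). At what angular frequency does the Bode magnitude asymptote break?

The single real pole at s = −2640 gives a corner at ω = 2640 rad/sec.

2640 rad/sec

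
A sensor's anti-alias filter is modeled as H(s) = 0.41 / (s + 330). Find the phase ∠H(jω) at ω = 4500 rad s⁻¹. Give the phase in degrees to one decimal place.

-85.8°

∠(j4500 + 330) = arctan(4500/330) = 85.81°
∠H(j4500) = −85.81° = -85.81°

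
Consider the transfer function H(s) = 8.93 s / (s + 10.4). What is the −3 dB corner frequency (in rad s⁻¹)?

10.4 rad s⁻¹

For a single-pole high-pass, the −3 dB point is at the pole: ω = 10.4 rad s⁻¹.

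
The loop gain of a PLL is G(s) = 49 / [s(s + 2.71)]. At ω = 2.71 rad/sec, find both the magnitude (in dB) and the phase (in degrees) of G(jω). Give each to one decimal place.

|j2.71 + 2.71| = √(2.71² + 2.71²) = 3.833
|j2.71| = 2.71
|G(j2.71)| = 49 / (3.833 × 2.71) = 4.7178
20 log₁₀(4.7178) = 13.47 dB
∠(j2.71 + 2.71) = arctan(2.71/2.71) = 45.00°
∠(j2.71) = 90.00°
∠G(j2.71) = − (45.00° + 90.00°) = -135.00°

|G| = 13.5 dB, ∠G = -135.0°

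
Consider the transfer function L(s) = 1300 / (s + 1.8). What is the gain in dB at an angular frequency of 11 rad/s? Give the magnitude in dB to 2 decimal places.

|j11 + 1.8| = √(11² + 1.8²) = 11.15
|L(j11)| = 1300 / 11.15 = 116.63
20 log₁₀(116.63) = 41.336 dB

41.34 dB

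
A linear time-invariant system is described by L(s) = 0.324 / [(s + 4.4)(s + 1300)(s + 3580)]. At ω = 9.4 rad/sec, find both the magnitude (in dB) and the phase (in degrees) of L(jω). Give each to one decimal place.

|L| = -163.5 dB, ∠L = -65.5 deg

|j9.4 + 4.4| = √(9.4² + 4.4²) = 10.38
|j9.4 + 1300| = √(9.4² + 1300²) = 1300
|j9.4 + 3580| = √(9.4² + 3580²) = 3580
|L(j9.4)| = 0.324 / (10.38 × 1300 × 3580) = 6.7075e-09
20 log₁₀(6.7075e-09) = -163.47 dB
∠(j9.4 + 4.4) = arctan(9.4/4.4) = 64.92°
∠(j9.4 + 1300) = arctan(9.4/1300) = 0.41°
∠(j9.4 + 3580) = arctan(9.4/3580) = 0.15°
∠L(j9.4) = − (64.92° + 0.41° + 0.15°) = -65.48°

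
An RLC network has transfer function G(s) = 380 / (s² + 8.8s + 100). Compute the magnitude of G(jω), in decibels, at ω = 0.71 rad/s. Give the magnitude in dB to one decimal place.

11.6 dB

|(j0.71)² + 8.8(j0.71) + 100| = |99.496 + j6.248| = 99.69
|G(j0.71)| = 380 / 99.69 = 3.8117
20 log₁₀(3.8117) = 11.62 dB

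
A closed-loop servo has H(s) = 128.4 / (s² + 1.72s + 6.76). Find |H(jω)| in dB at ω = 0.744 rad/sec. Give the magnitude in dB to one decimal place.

|(j0.744)² + 1.72(j0.744) + 6.76| = |6.2065 + j1.2797| = 6.337
|H(j0.744)| = 128.4 / 6.337 = 20.262
20 log₁₀(20.262) = 26.13 dB

26.1 dB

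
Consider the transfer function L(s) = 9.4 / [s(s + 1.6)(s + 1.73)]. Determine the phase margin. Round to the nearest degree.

Gain crossover: |L(jω)| = 1 at ω ≈ 1.68 rad/s.
∠L(j1.68) = −90° − arctan(1.68/1.6) − arctan(1.68/1.73) ≈ -180.56°
PM = 180° + (-180.56°) = -0.56°

-1°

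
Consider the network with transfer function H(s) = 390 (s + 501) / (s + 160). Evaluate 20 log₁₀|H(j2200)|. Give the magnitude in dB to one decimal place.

52.0 dB

|j2200 + 501| = √(2200² + 501²) = 2256
|j2200 + 160| = √(2200² + 160²) = 2206
|H(j2200)| = 390 × 2256 / 2206 = 398.93
20 log₁₀(398.93) = 52.02 dB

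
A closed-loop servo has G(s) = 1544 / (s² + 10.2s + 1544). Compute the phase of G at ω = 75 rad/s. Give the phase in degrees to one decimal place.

∠[(j75)² + 10.2(j75) + 1544] = ∠[-4081 + j765] = 169.38°
∠G(j75) = −169.38° = -169.38°

-169.4°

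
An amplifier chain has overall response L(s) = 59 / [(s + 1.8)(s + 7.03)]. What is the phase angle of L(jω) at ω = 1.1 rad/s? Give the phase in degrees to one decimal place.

∠(j1.1 + 1.8) = arctan(1.1/1.8) = 31.43°
∠(j1.1 + 7.03) = arctan(1.1/7.03) = 8.89°
∠L(j1.1) = − (31.43° + 8.89°) = -40.32°

-40.3°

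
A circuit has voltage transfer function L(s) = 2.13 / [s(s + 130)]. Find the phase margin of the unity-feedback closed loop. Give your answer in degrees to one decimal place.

Gain crossover: |L(jω)| = 1 at ω ≈ 0.0164 rad/s.
∠L(j0.0164) = −90° − arctan(0.0164/130) ≈ -90.01°
PM = 180° + (-90.01°) = 89.99°

90.0°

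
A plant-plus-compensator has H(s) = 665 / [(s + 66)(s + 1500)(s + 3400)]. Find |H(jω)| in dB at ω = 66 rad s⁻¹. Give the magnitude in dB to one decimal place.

|j66 + 66| = √(66² + 66²) = 93.34
|j66 + 1500| = √(66² + 1500²) = 1501
|j66 + 3400| = √(66² + 3400²) = 3401
|H(j66)| = 665 / (93.34 × 1501 × 3401) = 1.3954e-06
20 log₁₀(1.3954e-06) = -117.11 dB

-117.1 dB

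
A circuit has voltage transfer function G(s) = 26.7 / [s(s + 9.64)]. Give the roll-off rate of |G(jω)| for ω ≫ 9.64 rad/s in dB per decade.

With 0 zeros and 2 poles, the high-frequency asymptotic slope is 20 × (0 − 2) = -40 dB/decade.

-40 dB/decade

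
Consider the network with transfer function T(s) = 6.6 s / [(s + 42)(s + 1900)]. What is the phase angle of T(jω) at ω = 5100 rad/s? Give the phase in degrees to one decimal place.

∠(j5100) = 90.00°
∠(j5100 + 42) = arctan(5100/42) = 89.53°
∠(j5100 + 1900) = arctan(5100/1900) = 69.57°
∠T(j5100) = 90.00° − (89.53° + 69.57°) = -69.10°

-69.1 deg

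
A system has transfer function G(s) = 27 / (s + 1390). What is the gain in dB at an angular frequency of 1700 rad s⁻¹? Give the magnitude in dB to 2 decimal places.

|j1700 + 1390| = √(1700² + 1390²) = 2196
|G(j1700)| = 27 / 2196 = 0.012295
20 log₁₀(0.012295) = -38.205 dB

-38.21 dB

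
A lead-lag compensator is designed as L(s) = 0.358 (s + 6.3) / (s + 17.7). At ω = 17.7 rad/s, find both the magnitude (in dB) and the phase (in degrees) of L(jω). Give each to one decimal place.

|L| = -11.4 dB, ∠L = 25.4 deg

|j17.7 + 6.3| = √(17.7² + 6.3²) = 18.79
|j17.7 + 17.7| = √(17.7² + 17.7²) = 25.03
|L(j17.7)| = 0.358 × 18.79 / 25.03 = 0.2687
20 log₁₀(0.2687) = -11.41 dB
∠(j17.7 + 6.3) = arctan(17.7/6.3) = 70.41°
∠(j17.7 + 17.7) = arctan(17.7/17.7) = 45.00°
∠L(j17.7) = 70.41° − 45.00° = 25.41°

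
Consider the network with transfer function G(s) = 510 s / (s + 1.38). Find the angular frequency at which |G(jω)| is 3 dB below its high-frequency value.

1.38 rad/s

For a single-pole high-pass, the −3 dB point is at the pole: ω = 1.38 rad/s.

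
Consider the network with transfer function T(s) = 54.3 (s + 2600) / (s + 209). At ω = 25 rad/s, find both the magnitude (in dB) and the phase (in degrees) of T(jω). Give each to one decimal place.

|j25 + 2600| = √(25² + 2600²) = 2600
|j25 + 209| = √(25² + 209²) = 210.5
|T(j25)| = 54.3 × 2600 / 210.5 = 670.75
20 log₁₀(670.75) = 56.53 dB
∠(j25 + 2600) = arctan(25/2600) = 0.55°
∠(j25 + 209) = arctan(25/209) = 6.82°
∠T(j25) = 0.55° − 6.82° = -6.27°

|T| = 56.5 dB, ∠T = -6.3°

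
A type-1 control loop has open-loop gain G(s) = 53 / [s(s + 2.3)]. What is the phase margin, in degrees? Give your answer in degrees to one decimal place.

Gain crossover: |G(jω)| = 1 at ω ≈ 7.1 rad/sec.
∠G(j7.1) = −90° − arctan(7.1/2.3) ≈ -162.05°
PM = 180° + (-162.05°) = 17.95°

17.9 deg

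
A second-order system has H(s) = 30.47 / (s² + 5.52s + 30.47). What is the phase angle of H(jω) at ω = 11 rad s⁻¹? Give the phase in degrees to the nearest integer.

∠[(j11)² + 5.52(j11) + 30.47] = ∠[-90.53 + j60.72] = 146.15°
∠H(j11) = −146.15° = -146.15°

-146°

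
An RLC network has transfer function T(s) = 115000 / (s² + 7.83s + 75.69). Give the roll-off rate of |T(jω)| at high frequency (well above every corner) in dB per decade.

With 0 zeros and 2 poles, the high-frequency asymptotic slope is 20 × (0 − 2) = -40 dB/decade.

-40 dB/decade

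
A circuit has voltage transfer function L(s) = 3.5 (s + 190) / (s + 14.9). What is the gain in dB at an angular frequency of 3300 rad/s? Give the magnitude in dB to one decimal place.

10.9 dB

|j3300 + 190| = √(3300² + 190²) = 3305
|j3300 + 14.9| = √(3300² + 14.9²) = 3300
|L(j3300)| = 3.5 × 3305 / 3300 = 3.5058
20 log₁₀(3.5058) = 10.90 dB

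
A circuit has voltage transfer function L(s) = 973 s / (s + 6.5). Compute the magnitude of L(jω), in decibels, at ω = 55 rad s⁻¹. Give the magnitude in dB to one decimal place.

59.7 dB

|j55| = 55
|j55 + 6.5| = √(55² + 6.5²) = 55.38
|L(j55)| = 973 × 55 / 55.38 = 966.28
20 log₁₀(966.28) = 59.70 dB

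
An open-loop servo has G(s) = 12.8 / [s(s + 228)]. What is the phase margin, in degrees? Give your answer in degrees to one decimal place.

90.0 deg

Gain crossover: |G(jω)| = 1 at ω ≈ 0.0561 rad/s.
∠G(j0.0561) = −90° − arctan(0.0561/228) ≈ -90.01°
PM = 180° + (-90.01°) = 89.99°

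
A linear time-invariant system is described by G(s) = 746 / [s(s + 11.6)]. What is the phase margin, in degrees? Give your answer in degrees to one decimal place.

Gain crossover: |G(jω)| = 1 at ω ≈ 26.1 rad/sec.
∠G(j26.1) = −90° − arctan(26.1/11.6) ≈ -156.05°
PM = 180° + (-156.05°) = 23.95°

24.0°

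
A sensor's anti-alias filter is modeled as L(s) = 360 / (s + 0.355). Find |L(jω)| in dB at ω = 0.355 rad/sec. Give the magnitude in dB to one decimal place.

57.1 dB

|j0.355 + 0.355| = √(0.355² + 0.355²) = 0.502
|L(j0.355)| = 360 / 0.502 = 717.07
20 log₁₀(717.07) = 57.11 dB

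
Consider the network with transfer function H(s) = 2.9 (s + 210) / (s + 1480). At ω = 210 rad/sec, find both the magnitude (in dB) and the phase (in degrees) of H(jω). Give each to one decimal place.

|j210 + 210| = √(210² + 210²) = 297
|j210 + 1480| = √(210² + 1480²) = 1495
|H(j210)| = 2.9 × 297 / 1495 = 0.57616
20 log₁₀(0.57616) = -4.79 dB
∠(j210 + 210) = arctan(210/210) = 45.00°
∠(j210 + 1480) = arctan(210/1480) = 8.08°
∠H(j210) = 45.00° − 8.08° = 36.92°

|H| = -4.8 dB, ∠H = 36.9°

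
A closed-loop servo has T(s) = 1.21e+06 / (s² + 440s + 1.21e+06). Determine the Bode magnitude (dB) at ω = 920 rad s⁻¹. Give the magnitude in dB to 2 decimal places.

|(j920)² + 440(j920) + 1.21e+06| = |3.636e+05 + j4.048e+05| = 5.441e+05
|T(j920)| = 1.21e+06 / 5.441e+05 = 2.2238
20 log₁₀(2.2238) = 6.942 dB

6.94 dB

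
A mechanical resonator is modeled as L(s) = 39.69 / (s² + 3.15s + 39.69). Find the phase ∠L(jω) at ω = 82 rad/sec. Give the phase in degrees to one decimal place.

-177.8°

∠[(j82)² + 3.15(j82) + 39.69] = ∠[-6684.3 + j258.3] = 177.79°
∠L(j82) = −177.79° = -177.79°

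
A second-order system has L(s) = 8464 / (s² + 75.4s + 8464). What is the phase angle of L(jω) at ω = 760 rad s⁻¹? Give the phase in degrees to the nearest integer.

∠[(j760)² + 75.4(j760) + 8464] = ∠[-5.6914e+05 + j57304] = 174.25°
∠L(j760) = −174.25° = -174.25°

-174°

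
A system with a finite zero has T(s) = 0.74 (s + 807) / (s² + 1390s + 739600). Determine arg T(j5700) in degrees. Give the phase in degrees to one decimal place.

∠(j5700 + 807) = arctan(5700/807) = 81.94°
∠[(j5700)² + 1390(j5700) + 739600] = ∠[-3.175e+07 + j7.923e+06] = 165.99°
∠T(j5700) = 81.94° − 165.99° = -84.05°

-84.0°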